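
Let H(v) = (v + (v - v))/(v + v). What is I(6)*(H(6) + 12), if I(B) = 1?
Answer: 25/2 ≈ 12.500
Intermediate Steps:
H(v) = 1/2 (H(v) = (v + 0)/((2*v)) = v*(1/(2*v)) = 1/2)
I(6)*(H(6) + 12) = 1*(1/2 + 12) = 1*(25/2) = 25/2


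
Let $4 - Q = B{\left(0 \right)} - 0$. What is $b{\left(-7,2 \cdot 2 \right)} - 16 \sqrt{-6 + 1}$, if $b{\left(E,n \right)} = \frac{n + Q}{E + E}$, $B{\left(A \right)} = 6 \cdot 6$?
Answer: $2 - 16 i \sqrt{5} \approx 2.0 - 35.777 i$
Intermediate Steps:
$B{\left(A \right)} = 36$
$Q = -32$ ($Q = 4 - \left(36 - 0\right) = 4 - \left(36 + 0\right) = 4 - 36 = -32$)
$b{\left(E,n \right)} = \frac{-32 + n}{2 E}$ ($b{\left(E,n \right)} = \frac{n - 32}{E + E} = \frac{-32 + n}{2 E}$)
$b{\left(-7,2 \cdot 2 \right)} - 16 \sqrt{-6 + 1} = \frac{-32 + 2 \cdot 2}{2 \left(-7\right)} - 16 \sqrt{-6 + 1} = \frac{1}{2} \left(- \frac{1}{7}\right) \left(-32 + 4\right) - 16 \sqrt{-5} = \frac{1}{2} \left(- \frac{1}{7}\right) \left(-28\right) - 16 i \sqrt{5} = 2 - 16 i \sqrt{5}$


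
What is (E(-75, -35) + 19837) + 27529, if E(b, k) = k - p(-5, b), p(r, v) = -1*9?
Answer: 47340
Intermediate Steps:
p(r, v) = -9
E(b, k) = 9 + k (E(b, k) = k - 1*(-9) = k + 9 = 9 + k)
(E(-75, -35) + 19837) + 27529 = ((9 - 35) + 19837) + 27529 = (-26 + 19837) + 27529 = 19811 + 27529 = 47340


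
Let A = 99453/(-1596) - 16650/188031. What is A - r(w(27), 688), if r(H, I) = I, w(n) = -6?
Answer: -25021542659/33344164 ≈ -750.40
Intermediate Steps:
A = -2080757827/33344164 (A = 99453*(-1/1596) - 16650*1/188031 = -33151/532 - 5550/62677 = -2080757827/33344164 ≈ -62.402)
A - r(w(27), 688) = -2080757827/33344164 - 1*688 = -2080757827/33344164 - 688 = -25021542659/33344164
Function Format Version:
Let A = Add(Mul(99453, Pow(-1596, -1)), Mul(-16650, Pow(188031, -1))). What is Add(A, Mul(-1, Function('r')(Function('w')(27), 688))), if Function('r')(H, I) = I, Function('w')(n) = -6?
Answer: Rational(-25021542659, 33344164) ≈ -750.40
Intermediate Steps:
A = Rational(-2080757827, 33344164) (A = Add(Mul(99453, Rational(-1, 1596)), Mul(-16650, Rational(1, 188031))) = Add(Rational(-33151, 532), Rational(-5550, 62677)) = Rational(-2080757827, 33344164) ≈ -62.402)
Add(A, Mul(-1, Function('r')(Function('w')(27), 688))) = Add(Rational(-2080757827, 33344164), Mul(-1, 688)) = Add(Rational(-2080757827, 33344164), -688) = Rational(-25021542659, 33344164)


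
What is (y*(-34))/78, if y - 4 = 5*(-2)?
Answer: 34/13 ≈ 2.6154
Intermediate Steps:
y = -6 (y = 4 + 5*(-2) = 4 - 10 = -6)
(y*(-34))/78 = -6*(-34)/78 = 204*(1/78) = 34/13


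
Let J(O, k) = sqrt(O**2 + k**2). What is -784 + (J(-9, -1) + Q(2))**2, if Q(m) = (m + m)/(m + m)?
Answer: -701 + 2*sqrt(82) ≈ -682.89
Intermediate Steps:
Q(m) = 1 (Q(m) = (2*m)/((2*m)) = (2*m)*(1/(2*m)) = 1)
-784 + (J(-9, -1) + Q(2))**2 = -784 + (sqrt((-9)**2 + (-1)**2) + 1)**2 = -784 + (sqrt(81 + 1) + 1)**2 = -784 + (sqrt(82) + 1)**2 = -784 + (1 + sqrt(82))**2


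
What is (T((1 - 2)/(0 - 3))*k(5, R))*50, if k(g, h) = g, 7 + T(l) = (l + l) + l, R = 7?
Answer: -1500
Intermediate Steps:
T(l) = -7 + 3*l (T(l) = -7 + ((l + l) + l) = -7 + (2*l + l) = -7 + 3*l)
(T((1 - 2)/(0 - 3))*k(5, R))*50 = ((-7 + 3*((1 - 2)/(0 - 3)))*5)*50 = ((-7 + 3*(-1/(-3)))*5)*50 = ((-7 + 3*(-1*(-⅓)))*5)*50 = ((-7 + 3*(⅓))*5)*50 = ((-7 + 1)*5)*50 = -6*5*50 = -30*50 = -1500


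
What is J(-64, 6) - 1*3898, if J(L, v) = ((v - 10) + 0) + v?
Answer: -3896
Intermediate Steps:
J(L, v) = -10 + 2*v (J(L, v) = ((-10 + v) + 0) + v = (-10 + v) + v = -10 + 2*v)
J(-64, 6) - 1*3898 = (-10 + 2*6) - 1*3898 = (-10 + 12) - 3898 = 2 - 3898 = -3896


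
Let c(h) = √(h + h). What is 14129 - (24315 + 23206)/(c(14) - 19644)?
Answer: 1363281699964/96471677 + 47521*√7/192943354 ≈ 14131.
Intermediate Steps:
c(h) = √2*√h (c(h) = √(2*h) = √2*√h)
14129 - (24315 + 23206)/(c(14) - 19644) = 14129 - (24315 + 23206)/(√2*√14 - 19644) = 14129 - 47521/(2*√7 - 19644) = 14129 - 47521/(-19644 + 2*√7)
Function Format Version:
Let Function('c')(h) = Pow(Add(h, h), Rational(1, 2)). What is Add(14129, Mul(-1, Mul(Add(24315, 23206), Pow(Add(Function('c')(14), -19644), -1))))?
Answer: Add(Rational(1363281699964, 96471677), Mul(Rational(47521, 192943354), Pow(7, Rational(1, 2)))) ≈ 14131.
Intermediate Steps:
Function('c')(h) = Mul(Pow(2, Rational(1, 2)), Pow(h, Rational(1, 2))) (Function('c')(h) = Pow(Mul(2, h), Rational(1, 2)) = Mul(Pow(2, Rational(1, 2)), Pow(h, Rational(1, 2))))
Add(14129, Mul(-1, Mul(Add(24315, 23206), Pow(Add(Function('c')(14), -19644), -1)))) = Add(14129, Mul(-1, Mul(Add(24315, 23206), Pow(Add(Mul(Pow(2, Rational(1, 2)), Pow(14, Rational(1, 2))), -19644), -1)))) = Add(14129, Mul(-1, Mul(47521, Pow(Add(Mul(2, Pow(7, Rational(1, 2))), -19644), -1)))) = Add(14129, Mul(-1, Mul(47521, Pow(Add(-19644, Mul(2, Pow(7, Rational(1, 2)))), -1)))) = Add(14129, Mul(-47521, Pow(Add(-19644, Mul(2, Pow(7, Rational(1, 2)))), -1)))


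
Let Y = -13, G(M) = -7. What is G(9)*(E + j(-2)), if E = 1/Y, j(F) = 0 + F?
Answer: 189/13 ≈ 14.538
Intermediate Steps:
j(F) = F
E = -1/13 (E = 1/(-13) = -1/13 ≈ -0.076923)
G(9)*(E + j(-2)) = -7*(-1/13 - 2) = -7*(-27/13) = 189/13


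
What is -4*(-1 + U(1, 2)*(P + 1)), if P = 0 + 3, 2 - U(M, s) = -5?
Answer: -108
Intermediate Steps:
U(M, s) = 7 (U(M, s) = 2 - 1*(-5) = 2 + 5 = 7)
P = 3
-4*(-1 + U(1, 2)*(P + 1)) = -4*(-1 + 7*(3 + 1)) = -4*(-1 + 7*4) = -4*(-1 + 28) = -4*27 = -108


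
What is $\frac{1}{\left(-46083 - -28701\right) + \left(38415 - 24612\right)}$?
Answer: $- \frac{1}{3579} \approx -0.00027941$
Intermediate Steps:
$\frac{1}{\left(-46083 - -28701\right) + \left(38415 - 24612\right)} = \frac{1}{\left(-46083 + 28701\right) + \left(38415 - 24612\right)} = \frac{1}{-17382 + 13803} = \frac{1}{-3579} = - \frac{1}{3579}$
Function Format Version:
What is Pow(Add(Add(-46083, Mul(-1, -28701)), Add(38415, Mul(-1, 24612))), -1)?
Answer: Rational(-1, 3579) ≈ -0.00027941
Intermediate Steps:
Pow(Add(Add(-46083, Mul(-1, -28701)), Add(38415, Mul(-1, 24612))), -1) = Pow(Add(Add(-46083, 28701), Add(38415, -24612)), -1) = Pow(Add(-17382, 13803), -1) = Pow(-3579, -1) = Rational(-1, 3579)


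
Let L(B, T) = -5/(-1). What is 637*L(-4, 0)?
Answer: 3185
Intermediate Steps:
L(B, T) = 5 (L(B, T) = -5*(-1) = 5)
637*L(-4, 0) = 637*5 = 3185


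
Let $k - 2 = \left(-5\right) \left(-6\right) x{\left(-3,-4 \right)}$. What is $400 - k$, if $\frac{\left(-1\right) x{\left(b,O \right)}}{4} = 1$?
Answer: $518$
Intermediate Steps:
$x{\left(b,O \right)} = -4$ ($x{\left(b,O \right)} = \left(-4\right) 1 = -4$)
$k = -118$ ($k = 2 + \left(-5\right) \left(-6\right) \left(-4\right) = 2 + 30 \left(-4\right) = 2 - 120 = -118$)
$400 - k = 400 - -118 = 400 + 118 = 518$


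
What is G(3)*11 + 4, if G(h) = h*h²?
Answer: 301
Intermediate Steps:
G(h) = h³
G(3)*11 + 4 = 3³*11 + 4 = 27*11 + 4 = 297 + 4 = 301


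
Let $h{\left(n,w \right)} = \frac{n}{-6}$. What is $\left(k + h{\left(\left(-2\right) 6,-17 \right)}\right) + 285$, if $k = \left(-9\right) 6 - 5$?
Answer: $228$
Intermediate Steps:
$h{\left(n,w \right)} = - \frac{n}{6}$ ($h{\left(n,w \right)} = n \left(- \frac{1}{6}\right) = - \frac{n}{6}$)
$k = -59$ ($k = -54 - 5 = -59$)
$\left(k + h{\left(\left(-2\right) 6,-17 \right)}\right) + 285 = \left(-59 - \frac{\left(-2\right) 6}{6}\right) + 285 = \left(-59 - -2\right) + 285 = \left(-59 + 2\right) + 285 = -57 + 285 = 228$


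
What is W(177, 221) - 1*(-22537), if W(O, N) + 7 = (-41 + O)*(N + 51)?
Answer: 59522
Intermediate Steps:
W(O, N) = -7 + (-41 + O)*(51 + N) (W(O, N) = -7 + (-41 + O)*(N + 51) = -7 + (-41 + O)*(51 + N))
W(177, 221) - 1*(-22537) = (-2098 - 41*221 + 51*177 + 221*177) - 1*(-22537) = (-2098 - 9061 + 9027 + 39117) + 22537 = 36985 + 22537 = 59522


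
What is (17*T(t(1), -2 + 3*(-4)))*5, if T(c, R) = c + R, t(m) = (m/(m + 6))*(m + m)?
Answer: -8160/7 ≈ -1165.7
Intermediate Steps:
t(m) = 2*m²/(6 + m) (t(m) = (m/(6 + m))*(2*m) = 2*m²/(6 + m))
T(c, R) = R + c
(17*T(t(1), -2 + 3*(-4)))*5 = (17*((-2 + 3*(-4)) + 2*1²/(6 + 1)))*5 = (17*((-2 - 12) + 2*1/7))*5 = (17*(-14 + 2*1*(⅐)))*5 = (17*(-14 + 2/7))*5 = (17*(-96/7))*5 = -1632/7*5 = -8160/7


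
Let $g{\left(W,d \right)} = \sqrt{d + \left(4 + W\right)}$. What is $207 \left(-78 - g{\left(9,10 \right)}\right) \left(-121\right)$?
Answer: $1953666 + 25047 \sqrt{23} \approx 2.0738 \cdot 10^{6}$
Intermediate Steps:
$g{\left(W,d \right)} = \sqrt{4 + W + d}$
$207 \left(-78 - g{\left(9,10 \right)}\right) \left(-121\right) = 207 \left(-78 - \sqrt{4 + 9 + 10}\right) \left(-121\right) = 207 \left(-78 - \sqrt{23}\right) \left(-121\right) = \left(-16146 - 207 \sqrt{23}\right) \left(-121\right) = 1953666 + 25047 \sqrt{23}$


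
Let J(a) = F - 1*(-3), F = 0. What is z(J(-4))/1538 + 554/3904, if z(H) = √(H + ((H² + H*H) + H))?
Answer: 277/1952 + √6/769 ≈ 0.14509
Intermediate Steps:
J(a) = 3 (J(a) = 0 - 1*(-3) = 0 + 3 = 3)
z(H) = √(2*H + 2*H²) (z(H) = √(H + ((H² + H²) + H)) = √(H + (2*H² + H)) = √(H + (H + 2*H²)) = √(2*H + 2*H²))
z(J(-4))/1538 + 554/3904 = (√2*√(3*(1 + 3)))/1538 + 554/3904 = (√2*√(3*4))*(1/1538) + 554*(1/3904) = (√2*√12)*(1/1538) + 277/1952 = (√2*(2*√3))*(1/1538) + 277/1952 = (2*√6)*(1/1538) + 277/1952 = √6/769 + 277/1952 = 277/1952 + √6/769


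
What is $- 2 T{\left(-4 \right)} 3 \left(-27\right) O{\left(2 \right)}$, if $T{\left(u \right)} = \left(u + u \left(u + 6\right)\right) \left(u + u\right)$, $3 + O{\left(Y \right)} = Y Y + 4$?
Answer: $77760$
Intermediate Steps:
$O{\left(Y \right)} = 1 + Y^{2}$ ($O{\left(Y \right)} = -3 + \left(Y Y + 4\right) = -3 + \left(Y^{2} + 4\right) = -3 + \left(4 + Y^{2}\right) = 1 + Y^{2}$)
$T{\left(u \right)} = 2 u \left(u + u \left(6 + u\right)\right)$ ($T{\left(u \right)} = \left(u + u \left(6 + u\right)\right) 2 u = 2 u \left(u + u \left(6 + u\right)\right)$)
$- 2 T{\left(-4 \right)} 3 \left(-27\right) O{\left(2 \right)} = - 2 \cdot 2 \left(-4\right)^{2} \left(7 - 4\right) 3 \left(-27\right) \left(1 + 2^{2}\right) = - 2 \cdot 2 \cdot 16 \cdot 3 \cdot 3 \left(-27\right) \left(1 + 4\right) = \left(-2\right) 96 \cdot 3 \left(-27\right) 5 = \left(-192\right) 3 \left(-27\right) 5 = \left(-576\right) \left(-27\right) 5 = 15552 \cdot 5 = 77760$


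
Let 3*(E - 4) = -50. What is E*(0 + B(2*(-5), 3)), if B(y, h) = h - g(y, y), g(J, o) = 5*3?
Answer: 152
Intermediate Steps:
g(J, o) = 15
E = -38/3 (E = 4 + (⅓)*(-50) = 4 - 50/3 = -38/3 ≈ -12.667)
B(y, h) = -15 + h (B(y, h) = h - 1*15 = h - 15 = -15 + h)
E*(0 + B(2*(-5), 3)) = -38*(0 + (-15 + 3))/3 = -38*(0 - 12)/3 = -38/3*(-12) = 152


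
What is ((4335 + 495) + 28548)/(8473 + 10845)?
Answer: 16689/9659 ≈ 1.7278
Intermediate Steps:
((4335 + 495) + 28548)/(8473 + 10845) = (4830 + 28548)/19318 = 33378*(1/19318) = 16689/9659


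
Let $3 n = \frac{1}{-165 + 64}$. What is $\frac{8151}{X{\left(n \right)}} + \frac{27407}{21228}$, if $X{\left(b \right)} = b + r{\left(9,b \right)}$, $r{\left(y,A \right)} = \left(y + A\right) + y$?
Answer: $\frac{113313232}{249429} \approx 454.29$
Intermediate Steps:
$r{\left(y,A \right)} = A + 2 y$ ($r{\left(y,A \right)} = \left(A + y\right) + y = A + 2 y$)
$n = - \frac{1}{303}$ ($n = \frac{1}{3 \left(-165 + 64\right)} = \frac{1}{3 \left(-101\right)} = \frac{1}{3} \left(- \frac{1}{101}\right) = - \frac{1}{303} \approx -0.0033003$)
$X{\left(b \right)} = 18 + 2 b$ ($X{\left(b \right)} = b + \left(b + 2 \cdot 9\right) = b + \left(b + 18\right) = b + \left(18 + b\right) = 18 + 2 b$)
$\frac{8151}{X{\left(n \right)}} + \frac{27407}{21228} = \frac{8151}{18 + 2 \left(- \frac{1}{303}\right)} + \frac{27407}{21228} = \frac{8151}{18 - \frac{2}{303}} + 27407 \cdot \frac{1}{21228} = \frac{8151}{\frac{5452}{303}} + \frac{27407}{21228} = 8151 \cdot \frac{303}{5452} + \frac{27407}{21228} = \frac{2469753}{5452} + \frac{27407}{21228} = \frac{113313232}{249429}$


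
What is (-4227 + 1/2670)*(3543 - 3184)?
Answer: -4051705951/2670 ≈ -1.5175e+6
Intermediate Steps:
(-4227 + 1/2670)*(3543 - 3184) = (-4227 + 1/2670)*359 = -11286089/2670*359 = -4051705951/2670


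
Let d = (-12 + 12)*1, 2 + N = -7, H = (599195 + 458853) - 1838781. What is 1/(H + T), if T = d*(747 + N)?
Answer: -1/780733 ≈ -1.2808e-6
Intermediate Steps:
H = -780733 (H = 1058048 - 1838781 = -780733)
N = -9 (N = -2 - 7 = -9)
d = 0 (d = 0*1 = 0)
T = 0 (T = 0*(747 - 9) = 0*738 = 0)
1/(H + T) = 1/(-780733 + 0) = 1/(-780733) = -1/780733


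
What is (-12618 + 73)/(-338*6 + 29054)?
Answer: -12545/27026 ≈ -0.46418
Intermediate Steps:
(-12618 + 73)/(-338*6 + 29054) = -12545/(-2028 + 29054) = -12545/27026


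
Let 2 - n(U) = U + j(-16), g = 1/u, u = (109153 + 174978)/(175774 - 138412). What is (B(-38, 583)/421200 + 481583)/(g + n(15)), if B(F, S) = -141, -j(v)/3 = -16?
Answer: -19211305362615043/2428165911600 ≈ -7911.9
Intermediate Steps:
j(v) = 48 (j(v) = -3*(-16) = 48)
u = 284131/37362 ≈ 7.6048
g = 37362/284131 (g = 1/(284131/37362) = 37362/284131 ≈ 0.13150)
n(U) = -46 - U (n(U) = 2 - (U + 48) = 2 - (48 + U) = 2 + (-48 - U) = -46 - U)
(B(-38, 583)/421200 + 481583)/(g + n(15)) = (-141/421200 + 481583)/(37362/284131 + (-46 - 1*15)) = (-141*1/421200 + 481583)/(37362/284131 + (-46 - 15)) = (-47/140400 + 481583)/(37362/284131 - 61) = 67614253153/(140400*(-17294629/284131)) = (67614253153/140400)*(-284131/17294629) = -19211305362615043/2428165911600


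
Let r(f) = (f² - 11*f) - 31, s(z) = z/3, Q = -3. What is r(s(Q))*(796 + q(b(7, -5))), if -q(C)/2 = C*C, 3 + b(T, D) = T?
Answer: -14516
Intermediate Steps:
b(T, D) = -3 + T
q(C) = -2*C² (q(C) = -2*C*C = -2*C²)
s(z) = z/3 (s(z) = z*(⅓) = z/3)
r(f) = -31 + f² - 11*f
r(s(Q))*(796 + q(b(7, -5))) = (-31 + ((⅓)*(-3))² - 11*(-3)/3)*(796 - 2*(-3 + 7)²) = (-31 + (-1)² - 11*(-1))*(796 - 2*4²) = (-31 + 1 + 11)*(796 - 2*16) = -19*(796 - 32) = -19*764 = -14516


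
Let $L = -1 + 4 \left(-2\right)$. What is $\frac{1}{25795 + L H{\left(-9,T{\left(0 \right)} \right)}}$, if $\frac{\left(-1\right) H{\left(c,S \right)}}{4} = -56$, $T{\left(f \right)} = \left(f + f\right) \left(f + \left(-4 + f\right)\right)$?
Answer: $\frac{1}{23779} \approx 4.2054 \cdot 10^{-5}$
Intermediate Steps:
$T{\left(f \right)} = 2 f \left(-4 + 2 f\right)$
$L = -9$ ($L = -1 - 8 = -9$)
$H{\left(c,S \right)} = 224$ ($H{\left(c,S \right)} = \left(-4\right) \left(-56\right) = 224$)
$\frac{1}{25795 + L H{\left(-9,T{\left(0 \right)} \right)}} = \frac{1}{25795 - 2016} = \frac{1}{23779}$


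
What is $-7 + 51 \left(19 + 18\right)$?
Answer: $1880$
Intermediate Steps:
$-7 + 51 \left(19 + 18\right) = -7 + 51 \cdot 37 = -7 + 1887 = 1880$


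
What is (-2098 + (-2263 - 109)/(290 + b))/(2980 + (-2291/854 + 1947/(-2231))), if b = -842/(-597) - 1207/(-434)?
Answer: -305860167074664748/432264347262137547 ≈ -0.70758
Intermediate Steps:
b = 1086007/259098 (b = -842*(-1/597) - 1207*(-1/434) = 842/597 + 1207/434 = 1086007/259098 ≈ 4.1915)
(-2098 + (-2263 - 109)/(290 + b))/(2980 + (-2291/854 + 1947/(-2231))) = (-2098 + (-2263 - 109)/(290 + 1086007/259098))/(2980 + (-2291/854 + 1947/(-2231))) = (-2098 - 2372/76224427/259098)/(2980 + (-2291*1/854 + 1947*(-1/2231))) = (-2098 - 2372*259098/76224427)/(2980 + (-2291/854 - 1947/2231)) = (-2098 - 614580456/76224427)/(2980 - 6773959/1905274) = -160533428302/(76224427*5670942561/1905274) = -160533428302/76224427*1905274/5670942561 = -305860167074664748/432264347262137547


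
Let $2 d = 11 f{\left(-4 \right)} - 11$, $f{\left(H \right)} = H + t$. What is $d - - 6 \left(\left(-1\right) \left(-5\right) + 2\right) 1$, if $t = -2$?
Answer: $\frac{7}{2} \approx 3.5$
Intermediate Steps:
$f{\left(H \right)} = -2 + H$ ($f{\left(H \right)} = H - 2 = -2 + H$)
$d = - \frac{77}{2}$ ($d = \frac{11 \left(-2 - 4\right) - 11}{2} = \frac{11 \left(-6\right) - 11}{2} = \frac{-66 - 11}{2} = \frac{1}{2} \left(-77\right) = - \frac{77}{2} \approx -38.5$)
$d - - 6 \left(\left(-1\right) \left(-5\right) + 2\right) 1 = - \frac{77}{2} - - 6 \left(\left(-1\right) \left(-5\right) + 2\right) 1 = - \frac{77}{2} - - 6 \left(5 + 2\right) 1 = - \frac{77}{2} - \left(-6\right) 7 \cdot 1 = - \frac{77}{2} - \left(-42\right) 1 = - \frac{77}{2} - -42 = - \frac{77}{2} + 42 = \frac{7}{2}$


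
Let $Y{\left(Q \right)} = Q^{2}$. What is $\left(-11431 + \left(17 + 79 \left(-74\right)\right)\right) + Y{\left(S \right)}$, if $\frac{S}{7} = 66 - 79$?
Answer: $-8979$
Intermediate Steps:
$S = -91$ ($S = 7 \left(66 - 79\right) = 7 \left(-13\right) = -91$)
$\left(-11431 + \left(17 + 79 \left(-74\right)\right)\right) + Y{\left(S \right)} = \left(-11431 + \left(17 + 79 \left(-74\right)\right)\right) + \left(-91\right)^{2} = \left(-11431 + \left(17 - 5846\right)\right) + 8281 = \left(-11431 - 5829\right) + 8281 = -17260 + 8281 = -8979$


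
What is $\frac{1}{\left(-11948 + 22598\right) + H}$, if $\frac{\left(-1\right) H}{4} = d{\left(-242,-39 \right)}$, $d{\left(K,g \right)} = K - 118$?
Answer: $\frac{1}{12090} \approx 8.2713 \cdot 10^{-5}$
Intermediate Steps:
$d{\left(K,g \right)} = -118 + K$
$H = 1440$ ($H = - 4 \left(-118 - 242\right) = \left(-4\right) \left(-360\right) = 1440$)
$\frac{1}{\left(-11948 + 22598\right) + H} = \frac{1}{\left(-11948 + 22598\right) + 1440} = \frac{1}{10650 + 1440} = \frac{1}{12090}$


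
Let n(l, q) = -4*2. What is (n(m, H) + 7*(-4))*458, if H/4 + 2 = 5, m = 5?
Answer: -16488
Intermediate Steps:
H = 12 (H = -8 + 4*5 = -8 + 20 = 12)
n(l, q) = -8
(n(m, H) + 7*(-4))*458 = (-8 + 7*(-4))*458 = (-8 - 28)*458 = -36*458 = -16488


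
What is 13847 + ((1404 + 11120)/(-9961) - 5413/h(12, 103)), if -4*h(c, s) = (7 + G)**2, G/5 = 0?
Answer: 996232897/69727 ≈ 14288.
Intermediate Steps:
G = 0 (G = 5*0 = 0)
h(c, s) = -49/4 (h(c, s) = -(7 + 0)**2/4 = -1/4*7**2 = -1/4*49 = -49/4)
13847 + ((1404 + 11120)/(-9961) - 5413/h(12, 103)) = 13847 + ((1404 + 11120)/(-9961) - 5413/(-49/4)) = 13847 + (12524*(-1/9961) - 5413*(-4/49)) = 13847 + (-12524/9961 + 21652/49) = 13847 + 30723128/69727 = 996232897/69727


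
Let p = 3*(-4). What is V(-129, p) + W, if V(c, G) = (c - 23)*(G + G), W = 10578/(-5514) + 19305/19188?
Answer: 549674471/150716 ≈ 3647.1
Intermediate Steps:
p = -12
W = -137497/150716 (W = 10578*(-1/5514) + 19305*(1/19188) = -1763/919 + 165/164 = -137497/150716 ≈ -0.91229)
V(c, G) = 2*G*(-23 + c) (V(c, G) = (-23 + c)*(2*G) = 2*G*(-23 + c))
V(-129, p) + W = 2*(-12)*(-23 - 129) - 137497/150716 = 2*(-12)*(-152) - 137497/150716 = 3648 - 137497/150716 = 549674471/150716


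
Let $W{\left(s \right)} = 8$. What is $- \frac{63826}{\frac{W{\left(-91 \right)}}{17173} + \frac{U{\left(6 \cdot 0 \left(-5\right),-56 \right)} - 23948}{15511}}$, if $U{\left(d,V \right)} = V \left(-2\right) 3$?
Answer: $\frac{8500678670939}{202682394} \approx 41941.0$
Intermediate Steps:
$U{\left(d,V \right)} = - 6 V$ ($U{\left(d,V \right)} = - 2 V 3 = - 6 V$)
$- \frac{63826}{\frac{W{\left(-91 \right)}}{17173} + \frac{U{\left(6 \cdot 0 \left(-5\right),-56 \right)} - 23948}{15511}} = - \frac{63826}{\frac{8}{17173} + \frac{\left(-6\right) \left(-56\right) - 23948}{15511}} = - \frac{63826}{8 \cdot \frac{1}{17173} + \left(336 - 23948\right) \frac{1}{15511}} = - \frac{63826}{\frac{8}{17173} - \frac{23612}{15511}} = - \frac{63826}{- \frac{405364788}{266370403}} = \left(-63826\right) \left(- \frac{266370403}{405364788}\right) = \frac{8500678670939}{202682394}$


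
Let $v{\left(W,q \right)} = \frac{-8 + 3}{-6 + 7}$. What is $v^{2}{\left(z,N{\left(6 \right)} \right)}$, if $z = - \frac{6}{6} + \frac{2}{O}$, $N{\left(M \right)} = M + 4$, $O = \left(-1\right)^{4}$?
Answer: $25$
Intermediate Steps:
$O = 1$
$N{\left(M \right)} = 4 + M$
$z = 1$ ($z = - \frac{6}{6} + \frac{2}{1} = \left(-6\right) \frac{1}{6} + 2 \cdot 1 = -1 + 2 = 1$)
$v{\left(W,q \right)} = -5$ ($v{\left(W,q \right)} = - \frac{5}{1} = \left(-5\right) 1 = -5$)
$v^{2}{\left(z,N{\left(6 \right)} \right)} = \left(-5\right)^{2} = 25$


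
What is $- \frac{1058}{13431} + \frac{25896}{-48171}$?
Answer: $- \frac{132924698}{215661567} \approx -0.61636$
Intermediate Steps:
$- \frac{1058}{13431} + \frac{25896}{-48171} = \left(-1058\right) \frac{1}{13431} + 25896 \left(- \frac{1}{48171}\right) = - \frac{1058}{13431} - \frac{8632}{16057} = - \frac{132924698}{215661567}$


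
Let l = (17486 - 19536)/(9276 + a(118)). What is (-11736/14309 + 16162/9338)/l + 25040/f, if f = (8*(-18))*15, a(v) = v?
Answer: -832829245088/52826610105 ≈ -15.765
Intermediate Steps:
f = -2160 (f = -144*15 = -2160)
l = -1025/4697 (l = (17486 - 19536)/(9276 + 118) = -2050/9394 = -2050*1/9394 = -1025/4697 ≈ -0.21822)
(-11736/14309 + 16162/9338)/l + 25040/f = (-11736/14309 + 16162/9338)/(-1025/4697) + 25040/(-2160) = (-11736*1/14309 + 16162*(1/9338))*(-4697/1025) + 25040*(-1/2160) = (-11736/14309 + 8081/4669)*(-4697/1025) - 313/27 = (60835645/66808721)*(-4697/1025) - 313/27 = -8164143559/1956541115 - 313/27 = -832829245088/52826610105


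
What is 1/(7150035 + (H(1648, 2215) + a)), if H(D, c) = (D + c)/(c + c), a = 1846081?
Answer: 4430/39852797743 ≈ 1.1116e-7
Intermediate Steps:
H(D, c) = (D + c)/(2*c) (H(D, c) = (D + c)/((2*c)) = (D + c)*(1/(2*c)) = (D + c)/(2*c))
1/(7150035 + (H(1648, 2215) + a)) = 1/(7150035 + ((1/2)*(1648 + 2215)/2215 + 1846081)) = 1/(7150035 + ((1/2)*(1/2215)*3863 + 1846081)) = 1/(7150035 + (3863/4430 + 1846081)) = 1/(7150035 + 8178142693/4430) = 1/(39852797743/4430) = 4430/39852797743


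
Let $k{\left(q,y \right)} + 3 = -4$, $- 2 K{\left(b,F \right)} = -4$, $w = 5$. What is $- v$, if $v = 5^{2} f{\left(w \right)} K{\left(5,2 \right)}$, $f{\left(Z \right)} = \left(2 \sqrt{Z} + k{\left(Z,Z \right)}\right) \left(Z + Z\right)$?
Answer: $3500 - 1000 \sqrt{5} \approx 1263.9$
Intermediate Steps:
$K{\left(b,F \right)} = 2$ ($K{\left(b,F \right)} = \left(- \frac{1}{2}\right) \left(-4\right) = 2$)
$k{\left(q,y \right)} = -7$ ($k{\left(q,y \right)} = -3 - 4 = -7$)
$f{\left(Z \right)} = 2 Z \left(-7 + 2 \sqrt{Z}\right)$ ($f{\left(Z \right)} = \left(2 \sqrt{Z} - 7\right) \left(Z + Z\right) = \left(-7 + 2 \sqrt{Z}\right) 2 Z = 2 Z \left(-7 + 2 \sqrt{Z}\right)$)
$v = -3500 + 1000 \sqrt{5}$ ($v = 5^{2} \left(\left(-14\right) 5 + 4 \cdot 5^{\frac{3}{2}}\right) 2 = 25 \left(-70 + 4 \cdot 5 \sqrt{5}\right) 2 = 25 \left(-70 + 20 \sqrt{5}\right) 2 = \left(-1750 + 500 \sqrt{5}\right) 2 = -3500 + 1000 \sqrt{5} \approx -1263.9$)
$- v = - (-3500 + 1000 \sqrt{5}) = 3500 - 1000 \sqrt{5}$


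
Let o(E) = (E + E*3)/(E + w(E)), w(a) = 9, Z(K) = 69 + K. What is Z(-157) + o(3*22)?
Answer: -2112/25 ≈ -84.480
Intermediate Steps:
o(E) = 4*E/(9 + E) (o(E) = (E + E*3)/(E + 9) = (E + 3*E)/(9 + E) = (4*E)/(9 + E) = 4*E/(9 + E))
Z(-157) + o(3*22) = (69 - 157) + 4*(3*22)/(9 + 3*22) = -88 + 4*66/(9 + 66) = -88 + 4*66/75 = -88 + 4*66*(1/75) = -88 + 88/25 = -2112/25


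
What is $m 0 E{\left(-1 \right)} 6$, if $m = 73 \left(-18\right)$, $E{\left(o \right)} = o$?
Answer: $0$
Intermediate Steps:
$m = -1314$
$m 0 E{\left(-1 \right)} 6 = - 1314 \cdot 0 \left(-1\right) 6 = - 1314 \cdot 0 \cdot 6 = \left(-1314\right) 0 = 0$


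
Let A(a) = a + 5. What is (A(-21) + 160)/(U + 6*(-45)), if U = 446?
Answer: 9/11 ≈ 0.81818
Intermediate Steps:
A(a) = 5 + a
(A(-21) + 160)/(U + 6*(-45)) = ((5 - 21) + 160)/(446 + 6*(-45)) = (-16 + 160)/(446 - 270) = 144/176 = 144*(1/176) = 9/11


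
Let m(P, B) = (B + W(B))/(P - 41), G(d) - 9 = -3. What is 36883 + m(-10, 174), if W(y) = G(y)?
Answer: 626951/17 ≈ 36880.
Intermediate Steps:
G(d) = 6 (G(d) = 9 - 3 = 6)
W(y) = 6
m(P, B) = (6 + B)/(-41 + P) (m(P, B) = (B + 6)/(P - 41) = (6 + B)/(-41 + P))
36883 + m(-10, 174) = 36883 + (6 + 174)/(-41 - 10) = 36883 + 180/(-51) = 36883 - 1/51*180 = 36883 - 60/17 = 626951/17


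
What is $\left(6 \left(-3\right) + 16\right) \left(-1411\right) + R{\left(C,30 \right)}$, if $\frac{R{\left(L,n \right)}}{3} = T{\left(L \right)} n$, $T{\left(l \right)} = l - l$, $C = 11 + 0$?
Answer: $2822$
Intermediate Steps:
$C = 11$
$T{\left(l \right)} = 0$
$R{\left(L,n \right)} = 0$ ($R{\left(L,n \right)} = 3 \cdot 0 n = 3 \cdot 0 = 0$)
$\left(6 \left(-3\right) + 16\right) \left(-1411\right) + R{\left(C,30 \right)} = \left(6 \left(-3\right) + 16\right) \left(-1411\right) + 0 = \left(-18 + 16\right) \left(-1411\right) + 0 = \left(-2\right) \left(-1411\right) + 0 = 2822 + 0 = 2822$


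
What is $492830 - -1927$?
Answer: $494757$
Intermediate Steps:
$492830 - -1927 = 492830 + \left(1971 - 44\right) = 492830 + 1927 = 494757$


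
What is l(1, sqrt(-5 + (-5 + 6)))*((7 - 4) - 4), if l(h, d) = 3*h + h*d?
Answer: -3 - 2*I ≈ -3.0 - 2.0*I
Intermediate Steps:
l(h, d) = 3*h + d*h
l(1, sqrt(-5 + (-5 + 6)))*((7 - 4) - 4) = (1*(3 + sqrt(-5 + (-5 + 6))))*((7 - 4) - 4) = (1*(3 + sqrt(-5 + 1)))*(3 - 4) = (1*(3 + sqrt(-4)))*(-1) = (1*(3 + 2*I))*(-1) = (3 + 2*I)*(-1) = -3 - 2*I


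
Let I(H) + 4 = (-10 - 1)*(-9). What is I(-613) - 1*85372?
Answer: -85277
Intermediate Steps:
I(H) = 95 (I(H) = -4 + (-10 - 1)*(-9) = -4 - 11*(-9) = -4 + 99 = 95)
I(-613) - 1*85372 = 95 - 1*85372 = 95 - 85372 = -85277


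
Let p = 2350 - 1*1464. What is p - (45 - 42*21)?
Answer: 1723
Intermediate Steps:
p = 886 (p = 2350 - 1464 = 886)
p - (45 - 42*21) = 886 - (45 - 42*21) = 886 - (45 - 882) = 886 - 1*(-837) = 886 + 837 = 1723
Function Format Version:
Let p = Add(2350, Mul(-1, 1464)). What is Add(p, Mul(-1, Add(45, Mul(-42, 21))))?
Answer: 1723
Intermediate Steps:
p = 886 (p = Add(2350, -1464) = 886)
Add(p, Mul(-1, Add(45, Mul(-42, 21)))) = Add(886, Mul(-1, Add(45, Mul(-42, 21)))) = Add(886, Mul(-1, Add(45, -882))) = Add(886, Mul(-1, -837)) = Add(886, 837) = 1723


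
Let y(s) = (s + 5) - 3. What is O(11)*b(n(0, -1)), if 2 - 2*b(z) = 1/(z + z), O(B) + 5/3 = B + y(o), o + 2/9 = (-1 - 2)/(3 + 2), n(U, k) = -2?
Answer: 473/40 ≈ 11.825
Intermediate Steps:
o = -37/45 (o = -2/9 + (-1 - 2)/(3 + 2) = -2/9 - 3/5 = -2/9 - 3*⅕ = -2/9 - ⅗ = -37/45 ≈ -0.82222)
y(s) = 2 + s (y(s) = (5 + s) - 3 = 2 + s)
O(B) = -22/45 + B (O(B) = -5/3 + (B + (2 - 37/45)) = -5/3 + (B + 53/45) = -5/3 + (53/45 + B) = -22/45 + B)
b(z) = 1 - 1/(4*z) (b(z) = 1 - 1/(2*(z + z)) = 1 - 1/(2*z)/2 = 1 - 1/(4*z))
O(11)*b(n(0, -1)) = (-22/45 + 11)*((-¼ - 2)/(-2)) = 473*(-½*(-9/4))/45 = (473/45)*(9/8) = 473/40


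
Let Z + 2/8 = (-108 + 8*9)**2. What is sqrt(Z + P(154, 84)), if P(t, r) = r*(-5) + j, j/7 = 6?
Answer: sqrt(3671)/2 ≈ 30.294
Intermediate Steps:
j = 42 (j = 7*6 = 42)
P(t, r) = 42 - 5*r (P(t, r) = r*(-5) + 42 = -5*r + 42 = 42 - 5*r)
Z = 5183/4 (Z = -1/4 + (-108 + 8*9)**2 = -1/4 + (-108 + 72)**2 = -1/4 + (-36)**2 = -1/4 + 1296 = 5183/4 ≈ 1295.8)
sqrt(Z + P(154, 84)) = sqrt(5183/4 + (42 - 5*84)) = sqrt(5183/4 + (42 - 420)) = sqrt(5183/4 - 378) = sqrt(3671/4) = sqrt(3671)/2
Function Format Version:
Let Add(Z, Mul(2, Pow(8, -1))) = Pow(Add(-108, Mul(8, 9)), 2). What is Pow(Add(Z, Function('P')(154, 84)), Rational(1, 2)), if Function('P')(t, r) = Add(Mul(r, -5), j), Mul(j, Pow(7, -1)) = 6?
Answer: Mul(Rational(1, 2), Pow(3671, Rational(1, 2))) ≈ 30.294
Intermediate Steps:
j = 42 (j = Mul(7, 6) = 42)
Function('P')(t, r) = Add(42, Mul(-5, r)) (Function('P')(t, r) = Add(Mul(r, -5), 42) = Add(Mul(-5, r), 42) = Add(42, Mul(-5, r)))
Z = Rational(5183, 4) (Z = Add(Rational(-1, 4), Pow(Add(-108, Mul(8, 9)), 2)) = Add(Rational(-1, 4), Pow(Add(-108, 72), 2)) = Add(Rational(-1, 4), Pow(-36, 2)) = Add(Rational(-1, 4), 1296) = Rational(5183, 4) ≈ 1295.8)
Pow(Add(Z, Function('P')(154, 84)), Rational(1, 2)) = Pow(Add(Rational(5183, 4), Add(42, Mul(-5, 84))), Rational(1, 2)) = Pow(Add(Rational(5183, 4), Add(42, -420)), Rational(1, 2)) = Pow(Add(Rational(5183, 4), -378), Rational(1, 2)) = Pow(Rational(3671, 4), Rational(1, 2)) = Mul(Rational(1, 2), Pow(3671, Rational(1, 2)))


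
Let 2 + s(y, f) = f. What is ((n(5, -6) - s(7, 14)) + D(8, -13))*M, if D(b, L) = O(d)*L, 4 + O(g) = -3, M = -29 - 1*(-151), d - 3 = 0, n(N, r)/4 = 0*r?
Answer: 9638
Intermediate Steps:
n(N, r) = 0 (n(N, r) = 4*(0*r) = 4*0 = 0)
d = 3 (d = 3 + 0 = 3)
s(y, f) = -2 + f
M = 122 (M = -29 + 151 = 122)
O(g) = -7 (O(g) = -4 - 3 = -7)
D(b, L) = -7*L
((n(5, -6) - s(7, 14)) + D(8, -13))*M = ((0 - (-2 + 14)) - 7*(-13))*122 = ((0 - 1*12) + 91)*122 = ((0 - 12) + 91)*122 = (-12 + 91)*122 = 79*122 = 9638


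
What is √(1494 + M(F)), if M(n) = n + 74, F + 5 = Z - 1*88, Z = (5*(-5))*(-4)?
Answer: 15*√7 ≈ 39.686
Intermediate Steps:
Z = 100 (Z = -25*(-4) = 100)
F = 7 (F = -5 + (100 - 1*88) = -5 + (100 - 88) = -5 + 12 = 7)
M(n) = 74 + n
√(1494 + M(F)) = √(1494 + (74 + 7)) = √(1494 + 81) = √1575 = 15*√7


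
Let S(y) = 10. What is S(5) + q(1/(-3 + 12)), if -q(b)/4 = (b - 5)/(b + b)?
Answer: 98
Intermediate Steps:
q(b) = -2*(-5 + b)/b (q(b) = -4*(b - 5)/(b + b) = -4*(-5 + b)/(2*b) = -4*(-5 + b)*1/(2*b) = -2*(-5 + b)/b)
S(5) + q(1/(-3 + 12)) = 10 + (-2 + 10/(1/(-3 + 12))) = 10 + (-2 + 10/(1/9)) = 10 + (-2 + 10/(⅑)) = 10 + (-2 + 10*9) = 10 + (-2 + 90) = 10 + 88 = 98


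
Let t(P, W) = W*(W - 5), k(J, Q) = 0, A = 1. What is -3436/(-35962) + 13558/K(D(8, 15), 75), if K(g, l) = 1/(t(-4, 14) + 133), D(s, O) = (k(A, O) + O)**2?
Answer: 63140678800/17981 ≈ 3.5115e+6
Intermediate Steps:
t(P, W) = W*(-5 + W)
D(s, O) = O**2 (D(s, O) = (0 + O)**2 = O**2)
K(g, l) = 1/259 (K(g, l) = 1/(14*(-5 + 14) + 133) = 1/(14*9 + 133) = 1/(126 + 133) = 1/259)
-3436/(-35962) + 13558/K(D(8, 15), 75) = -3436/(-35962) + 13558/(1/259) = -3436*(-1/35962) + 13558*259 = 1718/17981 + 3511522 = 63140678800/17981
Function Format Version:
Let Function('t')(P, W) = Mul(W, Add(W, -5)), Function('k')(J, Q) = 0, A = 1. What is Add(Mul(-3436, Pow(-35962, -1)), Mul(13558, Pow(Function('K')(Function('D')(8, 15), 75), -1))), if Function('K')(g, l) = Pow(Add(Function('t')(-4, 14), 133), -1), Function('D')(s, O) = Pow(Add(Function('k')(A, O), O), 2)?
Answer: Rational(63140678800, 17981) ≈ 3.5115e+6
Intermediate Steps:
Function('t')(P, W) = Mul(W, Add(-5, W))
Function('D')(s, O) = Pow(O, 2) (Function('D')(s, O) = Pow(Add(0, O), 2) = Pow(O, 2))
Function('K')(g, l) = Rational(1, 259) (Function('K')(g, l) = Pow(Add(Mul(14, Add(-5, 14)), 133), -1) = Pow(Add(Mul(14, 9), 133), -1) = Pow(Add(126, 133), -1) = Pow(259, -1) = Rational(1, 259))
Add(Mul(-3436, Pow(-35962, -1)), Mul(13558, Pow(Function('K')(Function('D')(8, 15), 75), -1))) = Add(Mul(-3436, Pow(-35962, -1)), Mul(13558, Pow(Rational(1, 259), -1))) = Add(Mul(-3436, Rational(-1, 35962)), Mul(13558, 259)) = Add(Rational(1718, 17981), 3511522) = Rational(63140678800, 17981)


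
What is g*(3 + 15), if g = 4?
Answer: 72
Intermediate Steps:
g*(3 + 15) = 4*(3 + 15) = 4*18 = 72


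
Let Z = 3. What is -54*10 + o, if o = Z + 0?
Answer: -537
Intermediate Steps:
o = 3 (o = 3 + 0 = 3)
-54*10 + o = -54*10 + 3 = -540 + 3 = -537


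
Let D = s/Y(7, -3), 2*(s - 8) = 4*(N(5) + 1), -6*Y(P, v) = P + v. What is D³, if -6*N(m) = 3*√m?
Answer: -15525/4 + 8235*√5/8 ≈ -1579.5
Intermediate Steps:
N(m) = -√m/2
Y(P, v) = -P/6 - v/6 (Y(P, v) = -(P + v)/6 = -P/6 - v/6)
s = 10 - √5 (s = 8 + (4*(-√5/2 + 1))/2 = 8 + (4*(1 - √5/2))/2 = 8 + (4 - 2*√5)/2 = 8 + (2 - √5) = 10 - √5 ≈ 7.7639)
D = -15 + 3*√5/2 (D = (10 - √5)/(-⅙*7 - ⅙*(-3)) = (10 - √5)/(-7/6 + ½) = (10 - √5)/(-⅔) = (10 - √5)*(-3/2) = -15 + 3*√5/2 ≈ -11.646)
D³ = (-15 + 3*√5/2)³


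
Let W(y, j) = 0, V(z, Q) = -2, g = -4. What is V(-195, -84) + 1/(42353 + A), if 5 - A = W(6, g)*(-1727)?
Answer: -84715/42358 ≈ -2.0000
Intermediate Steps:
A = 5 (A = 5 - 0*(-1727) = 5 - 1*0 = 5 + 0 = 5)
V(-195, -84) + 1/(42353 + A) = -2 + 1/(42353 + 5) = -2 + 1/42358 = -84715/42358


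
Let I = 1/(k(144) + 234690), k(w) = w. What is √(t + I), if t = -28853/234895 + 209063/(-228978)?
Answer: I*√127512090388608385577957131390/350853654921015 ≈ 1.0178*I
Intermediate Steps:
t = -55714555619/53785787310 (t = -28853*1/234895 + 209063*(-1/228978) = -28853/234895 - 209063/228978 = -55714555619/53785787310 ≈ -1.0359)
I = 1/234834 (I = 1/(144 + 234690) = 1/234834 ≈ 4.2583e-6)
√(t + I) = √(-55714555619/53785787310 + 1/234834) = √(-1090301514037078/1052560964763045) = I*√127512090388608385577957131390/350853654921015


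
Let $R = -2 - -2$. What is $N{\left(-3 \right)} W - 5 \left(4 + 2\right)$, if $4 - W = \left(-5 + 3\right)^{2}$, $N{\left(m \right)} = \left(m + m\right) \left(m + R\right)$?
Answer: $-30$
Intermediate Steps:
$R = 0$ ($R = -2 + 2 = 0$)
$N{\left(m \right)} = 2 m^{2}$ ($N{\left(m \right)} = \left(m + m\right) \left(m + 0\right) = 2 m m = 2 m^{2}$)
$W = 0$ ($W = 4 - \left(-5 + 3\right)^{2} = 4 - \left(-2\right)^{2} = 4 - 4 = 0$)
$N{\left(-3 \right)} W - 5 \left(4 + 2\right) = 2 \left(-3\right)^{2} \cdot 0 - 5 \left(4 + 2\right) = 2 \cdot 9 \cdot 0 - 30 = 18 \cdot 0 - 30 = 0 - 30 = -30$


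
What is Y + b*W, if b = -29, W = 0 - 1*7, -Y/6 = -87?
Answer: 725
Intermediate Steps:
Y = 522 (Y = -6*(-87) = 522)
W = -7 (W = 0 - 7 = -7)
Y + b*W = 522 - 29*(-7) = 522 + 203 = 725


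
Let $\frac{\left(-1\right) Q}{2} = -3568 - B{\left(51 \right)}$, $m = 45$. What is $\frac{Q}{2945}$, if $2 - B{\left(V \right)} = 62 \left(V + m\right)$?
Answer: $- \frac{4764}{2945} \approx -1.6177$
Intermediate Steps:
$B{\left(V \right)} = -2788 - 62 V$ ($B{\left(V \right)} = 2 - 62 \left(V + 45\right) = 2 - 62 \left(45 + V\right) = 2 - \left(2790 + 62 V\right) = -2788 - 62 V$)
$Q = -4764$ ($Q = - 2 \left(-3568 - \left(-2788 - 3162\right)\right) = - 2 \left(-3568 - -5950\right) = - 2 \left(-3568 + 5950\right) = \left(-2\right) 2382 = -4764$)
$\frac{Q}{2945} = - \frac{4764}{2945}$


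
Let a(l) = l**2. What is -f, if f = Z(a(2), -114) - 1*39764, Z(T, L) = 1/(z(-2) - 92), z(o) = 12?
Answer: 3181121/80 ≈ 39764.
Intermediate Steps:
Z(T, L) = -1/80 (Z(T, L) = 1/(12 - 92) = 1/(-80) = -1/80)
f = -3181121/80 (f = -1/80 - 1*39764 = -1/80 - 39764 = -3181121/80 ≈ -39764.)
-f = -1*(-3181121/80) = 3181121/80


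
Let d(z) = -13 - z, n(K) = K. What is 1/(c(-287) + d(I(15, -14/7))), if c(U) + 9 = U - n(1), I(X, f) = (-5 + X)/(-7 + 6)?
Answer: -1/300 ≈ -0.0033333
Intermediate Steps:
I(X, f) = 5 - X (I(X, f) = (-5 + X)/(-1) = (-5 + X)*(-1) = 5 - X)
c(U) = -10 + U (c(U) = -9 + (U - 1*1) = -9 + (U - 1) = -9 + (-1 + U) = -10 + U)
1/(c(-287) + d(I(15, -14/7))) = 1/((-10 - 287) + (-13 - (5 - 1*15))) = 1/(-297 + (-13 - (5 - 15))) = 1/(-297 + (-13 - 1*(-10))) = 1/(-297 + (-13 + 10)) = 1/(-297 - 3) = 1/(-300) = -1/300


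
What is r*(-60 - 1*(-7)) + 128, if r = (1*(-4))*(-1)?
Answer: -84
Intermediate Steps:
r = 4 (r = -4*(-1) = 4)
r*(-60 - 1*(-7)) + 128 = 4*(-60 - 1*(-7)) + 128 = 4*(-60 + 7) + 128 = 4*(-53) + 128 = -212 + 128 = -84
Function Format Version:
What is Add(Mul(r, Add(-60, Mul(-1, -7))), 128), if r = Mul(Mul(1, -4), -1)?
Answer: -84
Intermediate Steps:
r = 4 (r = Mul(-4, -1) = 4)
Add(Mul(r, Add(-60, Mul(-1, -7))), 128) = Add(Mul(4, Add(-60, Mul(-1, -7))), 128) = Add(Mul(4, Add(-60, 7)), 128) = Add(Mul(4, -53), 128) = Add(-212, 128) = -84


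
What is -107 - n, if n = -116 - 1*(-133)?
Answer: -124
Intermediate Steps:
n = 17 (n = -116 + 133 = 17)
-107 - n = -107 - 1*17 = -107 - 17 = -124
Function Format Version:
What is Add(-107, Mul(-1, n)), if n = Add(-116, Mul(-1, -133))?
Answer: -124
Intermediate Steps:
n = 17 (n = Add(-116, 133) = 17)
Add(-107, Mul(-1, n)) = Add(-107, Mul(-1, 17)) = Add(-107, -17) = -124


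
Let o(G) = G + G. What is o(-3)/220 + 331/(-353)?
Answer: -37469/38830 ≈ -0.96495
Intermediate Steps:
o(G) = 2*G
o(-3)/220 + 331/(-353) = (2*(-3))/220 + 331/(-353) = -6*1/220 + 331*(-1/353) = -3/110 - 331/353 = -37469/38830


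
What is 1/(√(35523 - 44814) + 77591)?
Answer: 77591/6020372572 - I*√9291/6020372572 ≈ 1.2888e-5 - 1.6011e-8*I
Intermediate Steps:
1/(√(35523 - 44814) + 77591) = 1/(√(-9291) + 77591) = 1/(I*√9291 + 77591) = 1/(77591 + I*√9291)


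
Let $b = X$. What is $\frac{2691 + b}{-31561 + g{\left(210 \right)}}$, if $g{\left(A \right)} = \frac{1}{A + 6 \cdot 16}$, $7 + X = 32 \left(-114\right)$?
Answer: $\frac{294984}{9657665} \approx 0.030544$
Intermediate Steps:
$X = -3655$ ($X = -7 + 32 \left(-114\right) = -7 - 3648 = -3655$)
$b = -3655$
$g{\left(A \right)} = \frac{1}{96 + A}$ ($g{\left(A \right)} = \frac{1}{A + 96} = \frac{1}{96 + A}$)
$\frac{2691 + b}{-31561 + g{\left(210 \right)}} = \frac{2691 - 3655}{-31561 + \frac{1}{96 + 210}} = - \frac{964}{-31561 + \frac{1}{306}} = - \frac{964}{- \frac{9657665}{306}} = \left(-964\right) \left(- \frac{306}{9657665}\right) = \frac{294984}{9657665}$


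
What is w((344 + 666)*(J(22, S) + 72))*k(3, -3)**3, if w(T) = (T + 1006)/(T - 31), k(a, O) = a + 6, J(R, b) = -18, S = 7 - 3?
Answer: 40493034/54509 ≈ 742.87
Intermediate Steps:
S = 4
k(a, O) = 6 + a
w(T) = (1006 + T)/(-31 + T)
w((344 + 666)*(J(22, S) + 72))*k(3, -3)**3 = ((1006 + (344 + 666)*(-18 + 72))/(-31 + (344 + 666)*(-18 + 72)))*(6 + 3)**3 = ((1006 + 1010*54)/(-31 + 1010*54))*9**3 = ((1006 + 54540)/(-31 + 54540))*729 = (55546/54509)*729 = 40493034/54509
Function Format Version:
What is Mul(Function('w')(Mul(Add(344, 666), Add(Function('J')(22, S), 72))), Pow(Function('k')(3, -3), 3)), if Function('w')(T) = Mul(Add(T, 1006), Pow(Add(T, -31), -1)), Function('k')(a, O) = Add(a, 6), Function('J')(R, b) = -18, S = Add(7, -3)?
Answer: Rational(40493034, 54509) ≈ 742.87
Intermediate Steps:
S = 4
Function('k')(a, O) = Add(6, a)
Function('w')(T) = Mul(Pow(Add(-31, T), -1), Add(1006, T)) (Function('w')(T) = Mul(Add(1006, T), Pow(Add(-31, T), -1)) = Mul(Pow(Add(-31, T), -1), Add(1006, T)))
Mul(Function('w')(Mul(Add(344, 666), Add(Function('J')(22, S), 72))), Pow(Function('k')(3, -3), 3)) = Mul(Mul(Pow(Add(-31, Mul(Add(344, 666), Add(-18, 72))), -1), Add(1006, Mul(Add(344, 666), Add(-18, 72)))), Pow(Add(6, 3), 3)) = Mul(Mul(Pow(Add(-31, Mul(1010, 54)), -1), Add(1006, Mul(1010, 54))), Pow(9, 3)) = Mul(Mul(Pow(Add(-31, 54540), -1), Add(1006, 54540)), 729) = Mul(Mul(Pow(54509, -1), 55546), 729) = Mul(Mul(Rational(1, 54509), 55546), 729) = Mul(Rational(55546, 54509), 729) = Rational(40493034, 54509)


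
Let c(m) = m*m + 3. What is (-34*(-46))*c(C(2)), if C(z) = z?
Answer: 10948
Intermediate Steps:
c(m) = 3 + m² (c(m) = m² + 3 = 3 + m²)
(-34*(-46))*c(C(2)) = (-34*(-46))*(3 + 2²) = 1564*(3 + 4) = 1564*7 = 10948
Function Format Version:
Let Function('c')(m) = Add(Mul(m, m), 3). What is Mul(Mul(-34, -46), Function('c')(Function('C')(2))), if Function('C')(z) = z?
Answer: 10948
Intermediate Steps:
Function('c')(m) = Add(3, Pow(m, 2)) (Function('c')(m) = Add(Pow(m, 2), 3) = Add(3, Pow(m, 2)))
Mul(Mul(-34, -46), Function('c')(Function('C')(2))) = Mul(Mul(-34, -46), Add(3, Pow(2, 2))) = Mul(1564, Add(3, 4)) = Mul(1564, 7) = 10948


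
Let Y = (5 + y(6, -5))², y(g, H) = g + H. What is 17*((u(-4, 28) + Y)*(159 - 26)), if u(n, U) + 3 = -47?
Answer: -31654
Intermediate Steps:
u(n, U) = -50 (u(n, U) = -3 - 47 = -50)
y(g, H) = H + g
Y = 36 (Y = (5 + (-5 + 6))² = (5 + 1)² = 6² = 36)
17*((u(-4, 28) + Y)*(159 - 26)) = 17*((-50 + 36)*(159 - 26)) = 17*(-14*133) = 17*(-1862) = -31654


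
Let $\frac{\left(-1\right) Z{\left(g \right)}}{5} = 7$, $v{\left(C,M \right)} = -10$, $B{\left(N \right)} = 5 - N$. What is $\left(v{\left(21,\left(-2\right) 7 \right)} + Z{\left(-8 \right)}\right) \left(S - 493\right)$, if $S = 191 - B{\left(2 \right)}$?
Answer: $13725$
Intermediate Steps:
$Z{\left(g \right)} = -35$ ($Z{\left(g \right)} = \left(-5\right) 7 = -35$)
$S = 188$ ($S = 191 - \left(5 - 2\right) = 191 - 3 = 188$)
$\left(v{\left(21,\left(-2\right) 7 \right)} + Z{\left(-8 \right)}\right) \left(S - 493\right) = \left(-10 - 35\right) \left(188 - 493\right) = \left(-45\right) \left(-305\right) = 13725$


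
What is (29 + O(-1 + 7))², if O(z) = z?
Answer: 1225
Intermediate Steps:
(29 + O(-1 + 7))² = (29 + (-1 + 7))² = (29 + 6)² = 35² = 1225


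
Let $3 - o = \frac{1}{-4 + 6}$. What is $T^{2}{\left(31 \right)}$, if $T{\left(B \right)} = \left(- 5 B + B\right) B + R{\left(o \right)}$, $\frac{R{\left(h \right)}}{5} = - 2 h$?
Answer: $14969161$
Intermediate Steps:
$o = \frac{5}{2}$ ($o = 3 - \frac{1}{-4 + 6} = 3 - \frac{1}{2} = \frac{5}{2} \approx 2.5$)
$R{\left(h \right)} = - 10 h$ ($R{\left(h \right)} = 5 \left(- 2 h\right) = - 10 h$)
$T{\left(B \right)} = -25 - 4 B^{2}$ ($T{\left(B \right)} = \left(- 5 B + B\right) B - 25 = - 4 B B - 25 = - 4 B^{2} - 25 = -25 - 4 B^{2}$)
$T^{2}{\left(31 \right)} = \left(-25 - 4 \cdot 31^{2}\right)^{2} = \left(-25 - 3844\right)^{2} = \left(-3869\right)^{2} = 14969161$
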